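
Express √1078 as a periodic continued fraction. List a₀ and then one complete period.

a₀ = ⌊√1078⌋ = 32.

[32; 1, 4, 1, 64]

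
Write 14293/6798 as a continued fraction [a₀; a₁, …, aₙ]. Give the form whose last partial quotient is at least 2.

14293 = 2·6798 + 697
6798 = 9·697 + 525
697 = 1·525 + 172
525 = 3·172 + 9
172 = 19·9 + 1
9 = 9·1 + 0  (stop)
So 14293/6798 = [2; 9, 1, 3, 19, 9].

[2; 9, 1, 3, 19, 9]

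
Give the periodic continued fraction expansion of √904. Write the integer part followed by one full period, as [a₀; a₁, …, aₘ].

[30; 15, 60]

a₀ = ⌊√904⌋ = 30.
With m₀=0, d₀=1 and mₖ₊₁ = dₖaₖ − mₖ, dₖ₊₁ = (n − mₖ₊₁²)/dₖ, aₖ₊₁ = ⌊(a₀+mₖ₊₁)/dₖ₊₁⌋:
  k=1: m=30, d=4, a=15
  k=2: m=30, d=1, a=60
d=1 and a=2a₀=60 at k=2, so the next step gives (m, d) = (30, 4) again — its k=1 value — and the period has length 2.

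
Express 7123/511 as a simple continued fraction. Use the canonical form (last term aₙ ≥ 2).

[13; 1, 15, 2, 15]

7123 = 13*511 + 480
511 = 1*480 + 31
480 = 15*31 + 15
31 = 2*15 + 1
15 = 15*1 + 0  (stop)
So 7123/511 = [13; 1, 15, 2, 15].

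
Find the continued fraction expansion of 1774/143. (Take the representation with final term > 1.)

1774 = 12×143 + 58
143 = 2×58 + 27
58 = 2×27 + 4
27 = 6×4 + 3
4 = 1×3 + 1
3 = 3×1 + 0  (stop)
So 1774/143 = [12; 2, 2, 6, 1, 3].

[12; 2, 2, 6, 1, 3]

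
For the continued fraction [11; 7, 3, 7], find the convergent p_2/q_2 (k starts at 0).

Using pₖ = aₖpₖ₋₁ + pₖ₋₂, qₖ = aₖqₖ₋₁ + qₖ₋₂ (with p₋₁=1, p₋₂=0, q₋₁=0, q₋₂=1):
  k=0: a=11, p=11, q=1
  k=1: a=7, p=78, q=7
  k=2: a=3, p=245, q=22

245/22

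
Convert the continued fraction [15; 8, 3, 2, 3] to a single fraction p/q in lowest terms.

Using pₖ = aₖpₖ₋₁ + pₖ₋₂ and qₖ = aₖqₖ₋₁ + qₖ₋₂:
  k=0: a=15, p=15, q=1
  k=1: a=8, p=121, q=8
  k=2: a=3, p=378, q=25
  k=3: a=2, p=877, q=58
  k=4: a=3, p=3009, q=199

3009/199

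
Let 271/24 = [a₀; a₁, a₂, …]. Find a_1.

3

271 = 11·24 + 7   →  a_0 = 11
24 = 3·7 + 3   →  a_1 = 3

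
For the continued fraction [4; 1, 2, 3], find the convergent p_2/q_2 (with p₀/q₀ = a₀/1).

Using pₖ = aₖpₖ₋₁ + pₖ₋₂, qₖ = aₖqₖ₋₁ + qₖ₋₂ (with p₋₁=1, p₋₂=0, q₋₁=0, q₋₂=1):
  k=0: a=4, p=4, q=1
  k=1: a=1, p=5, q=1
  k=2: a=2, p=14, q=3

14/3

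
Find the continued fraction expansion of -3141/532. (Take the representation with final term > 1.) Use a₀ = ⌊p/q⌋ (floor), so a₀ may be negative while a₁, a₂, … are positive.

[-6; 10, 2, 3, 7]

-3141 = -6·532 + 51
532 = 10·51 + 22
51 = 2·22 + 7
22 = 3·7 + 1
7 = 7·1 + 0  (stop)
So -3141/532 = [-6; 10, 2, 3, 7].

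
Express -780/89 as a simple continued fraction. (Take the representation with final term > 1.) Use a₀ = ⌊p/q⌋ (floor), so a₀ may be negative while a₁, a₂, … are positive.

-780 = -9*89 + 21
89 = 4*21 + 5
21 = 4*5 + 1
5 = 5*1 + 0  (stop)
So -780/89 = [-9; 4, 4, 5].

[-9; 4, 4, 5]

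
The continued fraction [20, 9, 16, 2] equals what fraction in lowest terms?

6013/299

Fold from the inside: start with 2/1.
  16 + 1/2 = 33/2
  9 + 2/33 = 299/33
  20 + 33/299 = 6013/299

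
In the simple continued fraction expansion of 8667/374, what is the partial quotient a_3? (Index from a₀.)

8667 = 23·374 + 65   →  a_0 = 23
374 = 5·65 + 49   →  a_1 = 5
65 = 1·49 + 16   →  a_2 = 1
49 = 3·16 + 1   →  a_3 = 3

3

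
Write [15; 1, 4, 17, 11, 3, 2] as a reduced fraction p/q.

Fold from the inside: start with 2/1.
  3 + 1/2 = 7/2
  11 + 2/7 = 79/7
  17 + 7/79 = 1350/79
  4 + 79/1350 = 5479/1350
  1 + 1350/5479 = 6829/5479
  15 + 5479/6829 = 107914/6829

107914/6829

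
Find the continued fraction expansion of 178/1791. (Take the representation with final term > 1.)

178 = 0·1791 + 178
1791 = 10·178 + 11
178 = 16·11 + 2
11 = 5·2 + 1
2 = 2·1 + 0  (stop)
So 178/1791 = [0; 10, 16, 5, 2].

[0; 10, 16, 5, 2]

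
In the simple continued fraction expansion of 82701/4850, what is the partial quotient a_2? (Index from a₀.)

3

82701 = 17·4850 + 251   →  a_0 = 17
4850 = 19·251 + 81   →  a_1 = 19
251 = 3·81 + 8   →  a_2 = 3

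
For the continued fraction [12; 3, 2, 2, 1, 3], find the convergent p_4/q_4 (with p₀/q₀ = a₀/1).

295/24

Using pₖ = aₖpₖ₋₁ + pₖ₋₂, qₖ = aₖqₖ₋₁ + qₖ₋₂ (with p₋₁=1, p₋₂=0, q₋₁=0, q₋₂=1):
  k=0: a=12, p=12, q=1
  k=1: a=3, p=37, q=3
  k=2: a=2, p=86, q=7
  k=3: a=2, p=209, q=17
  k=4: a=1, p=295, q=24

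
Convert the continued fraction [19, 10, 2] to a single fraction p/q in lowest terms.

Using pₖ = aₖpₖ₋₁ + pₖ₋₂ and qₖ = aₖqₖ₋₁ + qₖ₋₂:
  k=0: a=19, p=19, q=1
  k=1: a=10, p=191, q=10
  k=2: a=2, p=401, q=21

401/21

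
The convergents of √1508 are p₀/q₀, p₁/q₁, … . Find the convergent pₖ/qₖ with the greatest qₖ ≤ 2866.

108577/2796

√1508 = [38; 1, 4, 1, 76, …] (period length 4).
Convergents:
  p_0/q_0 = 38/1
  p_1/q_1 = 39/1
  p_2/q_2 = 194/5
  p_3/q_3 = 233/6
  p_4/q_4 = 17902/461
  p_5/q_5 = 18135/467
  p_6/q_6 = 90442/2329
  p_7/q_7 = 108577/2796
  p_8/q_8 = 8342294/214825
q_7 = 2796 ≤ 2866 < 214825 = q_8, so the answer is 108577/2796.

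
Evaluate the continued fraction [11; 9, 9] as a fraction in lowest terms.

Using pₖ = aₖpₖ₋₁ + pₖ₋₂ and qₖ = aₖqₖ₋₁ + qₖ₋₂:
  k=0: a=11, p=11, q=1
  k=1: a=9, p=100, q=9
  k=2: a=9, p=911, q=82

911/82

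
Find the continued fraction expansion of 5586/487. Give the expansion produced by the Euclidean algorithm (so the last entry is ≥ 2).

[11; 2, 7, 1, 8, 1, 2]

5586 = 11*487 + 229
487 = 2*229 + 29
229 = 7*29 + 26
29 = 1*26 + 3
26 = 8*3 + 2
3 = 1*2 + 1
2 = 2*1 + 0  (stop)
So 5586/487 = [11; 2, 7, 1, 8, 1, 2].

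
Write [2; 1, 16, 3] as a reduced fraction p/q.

153/52

Fold from the inside: start with 3/1.
  16 + 1/3 = 49/3
  1 + 3/49 = 52/49
  2 + 49/52 = 153/52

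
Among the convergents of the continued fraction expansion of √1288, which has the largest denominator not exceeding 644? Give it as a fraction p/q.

22897/638

√1288 = [35; 1, 7, 1, 70, …] (period length 4).
Convergents:
  p_0/q_0 = 35/1
  p_1/q_1 = 36/1
  p_2/q_2 = 287/8
  p_3/q_3 = 323/9
  p_4/q_4 = 22897/638
  p_5/q_5 = 23220/647
q_4 = 638 ≤ 644 < 647 = q_5, so the answer is 22897/638.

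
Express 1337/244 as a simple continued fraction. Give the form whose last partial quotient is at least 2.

[5; 2, 11, 1, 2, 3]

1337 = 5*244 + 117
244 = 2*117 + 10
117 = 11*10 + 7
10 = 1*7 + 3
7 = 2*3 + 1
3 = 3*1 + 0  (stop)
So 1337/244 = [5; 2, 11, 1, 2, 3].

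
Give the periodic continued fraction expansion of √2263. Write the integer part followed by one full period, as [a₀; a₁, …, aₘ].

a₀ = ⌊√2263⌋ = 47.
With m₀=0, d₀=1 and mₖ₊₁ = dₖaₖ − mₖ, dₖ₊₁ = (n − mₖ₊₁²)/dₖ, aₖ₊₁ = ⌊(a₀+mₖ₊₁)/dₖ₊₁⌋:
  k=1: m=47, d=54, a=1
  k=2: m=7, d=41, a=1
  k=3: m=34, d=27, a=3
  k=4: m=47, d=2, a=47
  k=5: m=47, d=27, a=3
  k=6: m=34, d=41, a=1
  k=7: m=7, d=54, a=1
  k=8: m=47, d=1, a=94
d=1 and a=2a₀=94 at k=8, so the next step gives (m, d) = (47, 54) again — its k=1 value — and the period has length 8.

[47; 1, 1, 3, 47, 3, 1, 1, 94]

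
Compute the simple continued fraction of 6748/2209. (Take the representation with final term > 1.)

6748 = 3×2209 + 121
2209 = 18×121 + 31
121 = 3×31 + 28
31 = 1×28 + 3
28 = 9×3 + 1
3 = 3×1 + 0  (stop)
So 6748/2209 = [3; 18, 3, 1, 9, 3].

[3; 18, 3, 1, 9, 3]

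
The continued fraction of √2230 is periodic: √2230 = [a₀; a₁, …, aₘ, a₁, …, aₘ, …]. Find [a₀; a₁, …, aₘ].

a₀ = ⌊√2230⌋ = 47.
With m₀=0, d₀=1 and mₖ₊₁ = dₖaₖ − mₖ, dₖ₊₁ = (n − mₖ₊₁²)/dₖ, aₖ₊₁ = ⌊(a₀+mₖ₊₁)/dₖ₊₁⌋:
  k=1: m=47, d=21, a=4
  k=2: m=37, d=41, a=2
  k=3: m=45, d=5, a=18
  k=4: m=45, d=41, a=2
  k=5: m=37, d=21, a=4
  k=6: m=47, d=1, a=94
d=1 and a=2a₀=94 at k=6, so the next step gives (m, d) = (47, 21) again — its k=1 value — and the period has length 6.

[47; 4, 2, 18, 2, 4, 94]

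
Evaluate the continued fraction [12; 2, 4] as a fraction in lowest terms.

Using pₖ = aₖpₖ₋₁ + pₖ₋₂ and qₖ = aₖqₖ₋₁ + qₖ₋₂:
  k=0: a=12, p=12, q=1
  k=1: a=2, p=25, q=2
  k=2: a=4, p=112, q=9

112/9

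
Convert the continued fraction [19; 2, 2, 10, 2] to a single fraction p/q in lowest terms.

2115/109

Fold from the inside: start with 2/1.
  10 + 1/2 = 21/2
  2 + 2/21 = 44/21
  2 + 21/44 = 109/44
  19 + 44/109 = 2115/109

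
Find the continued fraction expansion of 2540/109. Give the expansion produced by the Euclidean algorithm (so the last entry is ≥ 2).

[23; 3, 3, 3, 3]

2540 = 23·109 + 33
109 = 3·33 + 10
33 = 3·10 + 3
10 = 3·3 + 1
3 = 3·1 + 0  (stop)
So 2540/109 = [23; 3, 3, 3, 3].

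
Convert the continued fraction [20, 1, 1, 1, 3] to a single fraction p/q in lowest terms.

227/11

Fold from the inside: start with 3/1.
  1 + 1/3 = 4/3
  1 + 3/4 = 7/4
  1 + 4/7 = 11/7
  20 + 7/11 = 227/11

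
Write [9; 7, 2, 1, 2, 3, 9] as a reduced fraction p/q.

16901/1850

Using pₖ = aₖpₖ₋₁ + pₖ₋₂ and qₖ = aₖqₖ₋₁ + qₖ₋₂:
  k=0: a=9, p=9, q=1
  k=1: a=7, p=64, q=7
  k=2: a=2, p=137, q=15
  k=3: a=1, p=201, q=22
  k=4: a=2, p=539, q=59
  k=5: a=3, p=1818, q=199
  k=6: a=9, p=16901, q=1850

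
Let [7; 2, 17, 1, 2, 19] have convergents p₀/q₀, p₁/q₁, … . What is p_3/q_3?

277/37

Using pₖ = aₖpₖ₋₁ + pₖ₋₂, qₖ = aₖqₖ₋₁ + qₖ₋₂ (with p₋₁=1, p₋₂=0, q₋₁=0, q₋₂=1):
  k=0: a=7, p=7, q=1
  k=1: a=2, p=15, q=2
  k=2: a=17, p=262, q=35
  k=3: a=1, p=277, q=37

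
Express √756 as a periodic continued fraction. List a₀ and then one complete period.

a₀ = ⌊√756⌋ = 27.
With m₀=0, d₀=1 and mₖ₊₁ = dₖaₖ − mₖ, dₖ₊₁ = (n − mₖ₊₁²)/dₖ, aₖ₊₁ = ⌊(a₀+mₖ₊₁)/dₖ₊₁⌋:
  k=1: m=27, d=27, a=2
  k=2: m=27, d=1, a=54
d=1 and a=2a₀=54 at k=2, so the next step gives (m, d) = (27, 27) again — its k=1 value — and the period has length 2.

[27; 2, 54]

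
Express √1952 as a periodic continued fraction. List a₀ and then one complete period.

a₀ = ⌊√1952⌋ = 44.

[44; 5, 1, 1, 21, 1, 1, 5, 88]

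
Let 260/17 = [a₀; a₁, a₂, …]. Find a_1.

260 = 15·17 + 5   →  a_0 = 15
17 = 3·5 + 2   →  a_1 = 3

3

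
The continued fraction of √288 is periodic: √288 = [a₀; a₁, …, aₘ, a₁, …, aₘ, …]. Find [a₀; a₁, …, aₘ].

a₀ = ⌊√288⌋ = 16.
With m₀=0, d₀=1 and mₖ₊₁ = dₖaₖ − mₖ, dₖ₊₁ = (n − mₖ₊₁²)/dₖ, aₖ₊₁ = ⌊(a₀+mₖ₊₁)/dₖ₊₁⌋:
  k=1: m=16, d=32, a=1
  k=2: m=16, d=1, a=32
d=1 and a=2a₀=32 at k=2, so the next step gives (m, d) = (16, 32) again — its k=1 value — and the period has length 2.

[16; 1, 32]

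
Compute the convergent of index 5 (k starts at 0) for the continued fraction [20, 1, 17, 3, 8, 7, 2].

68303/3261

Using pₖ = aₖpₖ₋₁ + pₖ₋₂, qₖ = aₖqₖ₋₁ + qₖ₋₂ (with p₋₁=1, p₋₂=0, q₋₁=0, q₋₂=1):
  k=0: a=20, p=20, q=1
  k=1: a=1, p=21, q=1
  k=2: a=17, p=377, q=18
  k=3: a=3, p=1152, q=55
  k=4: a=8, p=9593, q=458
  k=5: a=7, p=68303, q=3261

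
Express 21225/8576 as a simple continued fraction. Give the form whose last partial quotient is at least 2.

21225 = 2*8576 + 4073
8576 = 2*4073 + 430
4073 = 9*430 + 203
430 = 2*203 + 24
203 = 8*24 + 11
24 = 2*11 + 2
11 = 5*2 + 1
2 = 2*1 + 0  (stop)
So 21225/8576 = [2; 2, 9, 2, 8, 2, 5, 2].

[2; 2, 9, 2, 8, 2, 5, 2]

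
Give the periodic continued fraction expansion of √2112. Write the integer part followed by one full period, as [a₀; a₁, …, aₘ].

[45; 1, 21, 1, 90]

a₀ = ⌊√2112⌋ = 45.
With m₀=0, d₀=1 and mₖ₊₁ = dₖaₖ − mₖ, dₖ₊₁ = (n − mₖ₊₁²)/dₖ, aₖ₊₁ = ⌊(a₀+mₖ₊₁)/dₖ₊₁⌋:
  k=1: m=45, d=87, a=1
  k=2: m=42, d=4, a=21
  k=3: m=42, d=87, a=1
  k=4: m=45, d=1, a=90
d=1 and a=2a₀=90 at k=4, so the next step gives (m, d) = (45, 87) again — its k=1 value — and the period has length 4.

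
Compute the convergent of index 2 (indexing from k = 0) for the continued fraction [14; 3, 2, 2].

100/7

Using pₖ = aₖpₖ₋₁ + pₖ₋₂, qₖ = aₖqₖ₋₁ + qₖ₋₂ (with p₋₁=1, p₋₂=0, q₋₁=0, q₋₂=1):
  k=0: a=14, p=14, q=1
  k=1: a=3, p=43, q=3
  k=2: a=2, p=100, q=7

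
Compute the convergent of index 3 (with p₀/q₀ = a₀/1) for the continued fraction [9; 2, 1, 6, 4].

187/20

Using pₖ = aₖpₖ₋₁ + pₖ₋₂, qₖ = aₖqₖ₋₁ + qₖ₋₂ (with p₋₁=1, p₋₂=0, q₋₁=0, q₋₂=1):
  k=0: a=9, p=9, q=1
  k=1: a=2, p=19, q=2
  k=2: a=1, p=28, q=3
  k=3: a=6, p=187, q=20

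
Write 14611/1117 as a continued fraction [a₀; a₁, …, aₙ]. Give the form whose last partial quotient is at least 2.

14611 = 13*1117 + 90
1117 = 12*90 + 37
90 = 2*37 + 16
37 = 2*16 + 5
16 = 3*5 + 1
5 = 5*1 + 0  (stop)
So 14611/1117 = [13; 12, 2, 2, 3, 5].

[13; 12, 2, 2, 3, 5]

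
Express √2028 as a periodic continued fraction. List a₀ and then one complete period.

[45; 30, 90]

a₀ = ⌊√2028⌋ = 45.
With m₀=0, d₀=1 and mₖ₊₁ = dₖaₖ − mₖ, dₖ₊₁ = (n − mₖ₊₁²)/dₖ, aₖ₊₁ = ⌊(a₀+mₖ₊₁)/dₖ₊₁⌋:
  k=1: m=45, d=3, a=30
  k=2: m=45, d=1, a=90
d=1 and a=2a₀=90 at k=2, so the next step gives (m, d) = (45, 3) again — its k=1 value — and the period has length 2.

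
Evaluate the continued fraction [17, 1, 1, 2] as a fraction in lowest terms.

Fold from the inside: start with 2/1.
  1 + 1/2 = 3/2
  1 + 2/3 = 5/3
  17 + 3/5 = 88/5

88/5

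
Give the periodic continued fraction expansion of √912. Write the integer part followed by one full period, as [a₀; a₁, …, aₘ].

a₀ = ⌊√912⌋ = 30.
With m₀=0, d₀=1 and mₖ₊₁ = dₖaₖ − mₖ, dₖ₊₁ = (n − mₖ₊₁²)/dₖ, aₖ₊₁ = ⌊(a₀+mₖ₊₁)/dₖ₊₁⌋:
  k=1: m=30, d=12, a=5
  k=2: m=30, d=1, a=60
d=1 and a=2a₀=60 at k=2, so the next step gives (m, d) = (30, 12) again — its k=1 value — and the period has length 2.

[30; 5, 60]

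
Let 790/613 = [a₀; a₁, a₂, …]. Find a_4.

3

790 = 1·613 + 177   →  a_0 = 1
613 = 3·177 + 82   →  a_1 = 3
177 = 2·82 + 13   →  a_2 = 2
82 = 6·13 + 4   →  a_3 = 6
13 = 3·4 + 1   →  a_4 = 3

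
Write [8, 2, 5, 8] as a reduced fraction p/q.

761/90

Using pₖ = aₖpₖ₋₁ + pₖ₋₂ and qₖ = aₖqₖ₋₁ + qₖ₋₂:
  k=0: a=8, p=8, q=1
  k=1: a=2, p=17, q=2
  k=2: a=5, p=93, q=11
  k=3: a=8, p=761, q=90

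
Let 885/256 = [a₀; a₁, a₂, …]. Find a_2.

5

885 = 3·256 + 117   →  a_0 = 3
256 = 2·117 + 22   →  a_1 = 2
117 = 5·22 + 7   →  a_2 = 5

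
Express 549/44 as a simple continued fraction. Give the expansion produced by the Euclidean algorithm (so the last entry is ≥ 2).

[12; 2, 10, 2]

549 = 12·44 + 21
44 = 2·21 + 2
21 = 10·2 + 1
2 = 2·1 + 0  (stop)
So 549/44 = [12; 2, 10, 2].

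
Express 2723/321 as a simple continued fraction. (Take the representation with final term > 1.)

[8; 2, 14, 11]

2723 = 8×321 + 155
321 = 2×155 + 11
155 = 14×11 + 1
11 = 11×1 + 0  (stop)
So 2723/321 = [8; 2, 14, 11].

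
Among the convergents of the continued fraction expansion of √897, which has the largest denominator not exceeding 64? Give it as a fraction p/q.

√897 = [29; 1, 18, 1, 58, …] (period length 4).
Convergents:
  p_0/q_0 = 29/1
  p_1/q_1 = 30/1
  p_2/q_2 = 569/19
  p_3/q_3 = 599/20
  p_4/q_4 = 35311/1179
q_3 = 20 ≤ 64 < 1179 = q_4, so the answer is 599/20.

599/20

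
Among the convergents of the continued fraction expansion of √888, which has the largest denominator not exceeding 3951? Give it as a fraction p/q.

√888 = [29; 1, 3, 1, 58, …] (period length 4).
Convergents:
  p_0/q_0 = 29/1
  p_1/q_1 = 30/1
  p_2/q_2 = 119/4
  p_3/q_3 = 149/5
  p_4/q_4 = 8761/294
  p_5/q_5 = 8910/299
  p_6/q_6 = 35491/1191
  p_7/q_7 = 44401/1490
  p_8/q_8 = 2610749/87611
q_7 = 1490 ≤ 3951 < 87611 = q_8, so the answer is 44401/1490.

44401/1490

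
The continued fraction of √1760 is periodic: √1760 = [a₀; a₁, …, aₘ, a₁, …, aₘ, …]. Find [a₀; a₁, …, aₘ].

[41; 1, 19, 1, 82]

a₀ = ⌊√1760⌋ = 41.
With m₀=0, d₀=1 and mₖ₊₁ = dₖaₖ − mₖ, dₖ₊₁ = (n − mₖ₊₁²)/dₖ, aₖ₊₁ = ⌊(a₀+mₖ₊₁)/dₖ₊₁⌋:
  k=1: m=41, d=79, a=1
  k=2: m=38, d=4, a=19
  k=3: m=38, d=79, a=1
  k=4: m=41, d=1, a=82
d=1 and a=2a₀=82 at k=4, so the next step gives (m, d) = (41, 79) again — its k=1 value — and the period has length 4.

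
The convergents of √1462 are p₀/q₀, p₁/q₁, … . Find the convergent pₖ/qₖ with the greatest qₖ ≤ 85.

√1462 = [38; 4, 4, 4, 76, …] (period length 4).
Convergents:
  p_0/q_0 = 38/1
  p_1/q_1 = 153/4
  p_2/q_2 = 650/17
  p_3/q_3 = 2753/72
  p_4/q_4 = 209878/5489
q_3 = 72 ≤ 85 < 5489 = q_4, so the answer is 2753/72.

2753/72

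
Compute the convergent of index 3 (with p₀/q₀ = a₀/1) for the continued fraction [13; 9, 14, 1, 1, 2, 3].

1783/136

Using pₖ = aₖpₖ₋₁ + pₖ₋₂, qₖ = aₖqₖ₋₁ + qₖ₋₂ (with p₋₁=1, p₋₂=0, q₋₁=0, q₋₂=1):
  k=0: a=13, p=13, q=1
  k=1: a=9, p=118, q=9
  k=2: a=14, p=1665, q=127
  k=3: a=1, p=1783, q=136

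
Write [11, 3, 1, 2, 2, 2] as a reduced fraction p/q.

Using pₖ = aₖpₖ₋₁ + pₖ₋₂ and qₖ = aₖqₖ₋₁ + qₖ₋₂:
  k=0: a=11, p=11, q=1
  k=1: a=3, p=34, q=3
  k=2: a=1, p=45, q=4
  k=3: a=2, p=124, q=11
  k=4: a=2, p=293, q=26
  k=5: a=2, p=710, q=63

710/63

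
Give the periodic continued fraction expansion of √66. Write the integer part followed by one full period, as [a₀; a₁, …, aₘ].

[8; 8, 16]

a₀ = ⌊√66⌋ = 8.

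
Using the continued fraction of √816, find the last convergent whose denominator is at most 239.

4999/175

√816 = [28; 1, 1, 3, 3, 3, 1, 1, 56, …] (period length 8).
Convergents:
  p_0/q_0 = 28/1
  p_1/q_1 = 29/1
  p_2/q_2 = 57/2
  p_3/q_3 = 200/7
  p_4/q_4 = 657/23
  p_5/q_5 = 2171/76
  p_6/q_6 = 2828/99
  p_7/q_7 = 4999/175
  p_8/q_8 = 282772/9899
q_7 = 175 ≤ 239 < 9899 = q_8, so the answer is 4999/175.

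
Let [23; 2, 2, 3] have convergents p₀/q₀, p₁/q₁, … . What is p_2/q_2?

Using pₖ = aₖpₖ₋₁ + pₖ₋₂, qₖ = aₖqₖ₋₁ + qₖ₋₂ (with p₋₁=1, p₋₂=0, q₋₁=0, q₋₂=1):
  k=0: a=23, p=23, q=1
  k=1: a=2, p=47, q=2
  k=2: a=2, p=117, q=5

117/5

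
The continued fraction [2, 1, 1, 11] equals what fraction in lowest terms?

Fold from the inside: start with 11/1.
  1 + 1/11 = 12/11
  1 + 11/12 = 23/12
  2 + 12/23 = 58/23

58/23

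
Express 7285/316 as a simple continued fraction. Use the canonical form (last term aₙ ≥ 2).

[23; 18, 1, 1, 2, 3]

7285 = 23·316 + 17
316 = 18·17 + 10
17 = 1·10 + 7
10 = 1·7 + 3
7 = 2·3 + 1
3 = 3·1 + 0  (stop)
So 7285/316 = [23; 18, 1, 1, 2, 3].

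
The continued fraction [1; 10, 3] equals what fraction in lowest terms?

Fold from the inside: start with 3/1.
  10 + 1/3 = 31/3
  1 + 3/31 = 34/31

34/31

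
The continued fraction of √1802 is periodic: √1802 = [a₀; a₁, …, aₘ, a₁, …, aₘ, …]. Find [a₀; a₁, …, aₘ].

[42; 2, 4, 2, 84]

a₀ = ⌊√1802⌋ = 42.
With m₀=0, d₀=1 and mₖ₊₁ = dₖaₖ − mₖ, dₖ₊₁ = (n − mₖ₊₁²)/dₖ, aₖ₊₁ = ⌊(a₀+mₖ₊₁)/dₖ₊₁⌋:
  k=1: m=42, d=38, a=2
  k=2: m=34, d=17, a=4
  k=3: m=34, d=38, a=2
  k=4: m=42, d=1, a=84
d=1 and a=2a₀=84 at k=4, so the next step gives (m, d) = (42, 38) again — its k=1 value — and the period has length 4.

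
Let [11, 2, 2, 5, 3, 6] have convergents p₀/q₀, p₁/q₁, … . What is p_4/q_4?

Using pₖ = aₖpₖ₋₁ + pₖ₋₂, qₖ = aₖqₖ₋₁ + qₖ₋₂ (with p₋₁=1, p₋₂=0, q₋₁=0, q₋₂=1):
  k=0: a=11, p=11, q=1
  k=1: a=2, p=23, q=2
  k=2: a=2, p=57, q=5
  k=3: a=5, p=308, q=27
  k=4: a=3, p=981, q=86

981/86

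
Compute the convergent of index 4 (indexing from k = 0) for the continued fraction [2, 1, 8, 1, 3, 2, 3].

Using pₖ = aₖpₖ₋₁ + pₖ₋₂, qₖ = aₖqₖ₋₁ + qₖ₋₂ (with p₋₁=1, p₋₂=0, q₋₁=0, q₋₂=1):
  k=0: a=2, p=2, q=1
  k=1: a=1, p=3, q=1
  k=2: a=8, p=26, q=9
  k=3: a=1, p=29, q=10
  k=4: a=3, p=113, q=39

113/39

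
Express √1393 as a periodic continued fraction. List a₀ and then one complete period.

a₀ = ⌊√1393⌋ = 37.
With m₀=0, d₀=1 and mₖ₊₁ = dₖaₖ − mₖ, dₖ₊₁ = (n − mₖ₊₁²)/dₖ, aₖ₊₁ = ⌊(a₀+mₖ₊₁)/dₖ₊₁⌋:
  k=1: m=37, d=24, a=3
  k=2: m=35, d=7, a=10
  k=3: m=35, d=24, a=3
  k=4: m=37, d=1, a=74
d=1 and a=2a₀=74 at k=4, so the next step gives (m, d) = (37, 24) again — its k=1 value — and the period has length 4.

[37; 3, 10, 3, 74]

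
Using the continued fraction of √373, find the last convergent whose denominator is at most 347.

√373 = [19; 3, 5, 5, 3, 38, …] (period length 5).
Convergents:
  p_0/q_0 = 19/1
  p_1/q_1 = 58/3
  p_2/q_2 = 309/16
  p_3/q_3 = 1603/83
  p_4/q_4 = 5118/265
  p_5/q_5 = 196087/10153
q_4 = 265 ≤ 347 < 10153 = q_5, so the answer is 5118/265.

5118/265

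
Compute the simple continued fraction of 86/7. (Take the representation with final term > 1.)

86 = 12*7 + 2
7 = 3*2 + 1
2 = 2*1 + 0  (stop)
So 86/7 = [12; 3, 2].

[12; 3, 2]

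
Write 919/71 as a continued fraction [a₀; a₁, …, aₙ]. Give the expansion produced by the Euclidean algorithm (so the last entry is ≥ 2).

919 = 12·71 + 67
71 = 1·67 + 4
67 = 16·4 + 3
4 = 1·3 + 1
3 = 3·1 + 0  (stop)
So 919/71 = [12; 1, 16, 1, 3].

[12; 1, 16, 1, 3]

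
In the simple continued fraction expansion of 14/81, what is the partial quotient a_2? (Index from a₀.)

1

14 = 0·81 + 14   →  a_0 = 0
81 = 5·14 + 11   →  a_1 = 5
14 = 1·11 + 3   →  a_2 = 1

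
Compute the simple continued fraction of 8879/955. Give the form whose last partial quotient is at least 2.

[9; 3, 2, 1, 3, 8, 3]

8879 = 9*955 + 284
955 = 3*284 + 103
284 = 2*103 + 78
103 = 1*78 + 25
78 = 3*25 + 3
25 = 8*3 + 1
3 = 3*1 + 0  (stop)
So 8879/955 = [9; 3, 2, 1, 3, 8, 3].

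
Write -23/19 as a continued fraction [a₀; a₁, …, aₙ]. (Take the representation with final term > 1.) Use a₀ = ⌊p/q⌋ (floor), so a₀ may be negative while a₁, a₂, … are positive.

[-2; 1, 3, 1, 3]

-23 = -2*19 + 15
19 = 1*15 + 4
15 = 3*4 + 3
4 = 1*3 + 1
3 = 3*1 + 0  (stop)
So -23/19 = [-2; 1, 3, 1, 3].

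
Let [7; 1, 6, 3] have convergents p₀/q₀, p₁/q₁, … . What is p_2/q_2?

55/7

Using pₖ = aₖpₖ₋₁ + pₖ₋₂, qₖ = aₖqₖ₋₁ + qₖ₋₂ (with p₋₁=1, p₋₂=0, q₋₁=0, q₋₂=1):
  k=0: a=7, p=7, q=1
  k=1: a=1, p=8, q=1
  k=2: a=6, p=55, q=7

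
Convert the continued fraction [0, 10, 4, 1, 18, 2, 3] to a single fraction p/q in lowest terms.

Using pₖ = aₖpₖ₋₁ + pₖ₋₂ and qₖ = aₖqₖ₋₁ + qₖ₋₂:
  k=0: a=0, p=0, q=1
  k=1: a=10, p=1, q=10
  k=2: a=4, p=4, q=41
  k=3: a=1, p=5, q=51
  k=4: a=18, p=94, q=959
  k=5: a=2, p=193, q=1969
  k=6: a=3, p=673, q=6866

673/6866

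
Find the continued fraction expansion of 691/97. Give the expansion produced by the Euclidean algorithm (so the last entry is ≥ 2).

691 = 7×97 + 12
97 = 8×12 + 1
12 = 12×1 + 0  (stop)
So 691/97 = [7; 8, 12].

[7; 8, 12]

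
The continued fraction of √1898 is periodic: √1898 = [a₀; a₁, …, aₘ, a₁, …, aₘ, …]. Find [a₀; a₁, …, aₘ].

a₀ = ⌊√1898⌋ = 43.

[43; 1, 1, 3, 3, 1, 1, 86]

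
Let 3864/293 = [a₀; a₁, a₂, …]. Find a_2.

3

3864 = 13·293 + 55   →  a_0 = 13
293 = 5·55 + 18   →  a_1 = 5
55 = 3·18 + 1   →  a_2 = 3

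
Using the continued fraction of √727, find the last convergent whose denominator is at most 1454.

√727 = [26; 1, 25, 1, 52, …] (period length 4).
Convergents:
  p_0/q_0 = 26/1
  p_1/q_1 = 27/1
  p_2/q_2 = 701/26
  p_3/q_3 = 728/27
  p_4/q_4 = 38557/1430
  p_5/q_5 = 39285/1457
q_4 = 1430 ≤ 1454 < 1457 = q_5, so the answer is 38557/1430.

38557/1430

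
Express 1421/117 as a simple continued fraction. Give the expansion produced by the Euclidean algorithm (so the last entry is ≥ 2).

[12; 6, 1, 7, 2]

1421 = 12*117 + 17
117 = 6*17 + 15
17 = 1*15 + 2
15 = 7*2 + 1
2 = 2*1 + 0  (stop)
So 1421/117 = [12; 6, 1, 7, 2].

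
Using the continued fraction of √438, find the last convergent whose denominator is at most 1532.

12285/587

√438 = [20; 1, 12, 1, 40, …] (period length 4).
Convergents:
  p_0/q_0 = 20/1
  p_1/q_1 = 21/1
  p_2/q_2 = 272/13
  p_3/q_3 = 293/14
  p_4/q_4 = 11992/573
  p_5/q_5 = 12285/587
  p_6/q_6 = 159412/7617
q_5 = 587 ≤ 1532 < 7617 = q_6, so the answer is 12285/587.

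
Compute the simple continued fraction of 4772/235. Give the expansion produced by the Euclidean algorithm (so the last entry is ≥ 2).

4772 = 20×235 + 72
235 = 3×72 + 19
72 = 3×19 + 15
19 = 1×15 + 4
15 = 3×4 + 3
4 = 1×3 + 1
3 = 3×1 + 0  (stop)
So 4772/235 = [20; 3, 3, 1, 3, 1, 3].

[20; 3, 3, 1, 3, 1, 3]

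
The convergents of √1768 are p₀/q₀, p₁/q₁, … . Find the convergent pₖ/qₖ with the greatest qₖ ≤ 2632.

√1768 = [42; 21, 84, …] (period length 2).
Convergents:
  p_0/q_0 = 42/1
  p_1/q_1 = 883/21
  p_2/q_2 = 74214/1765
  p_3/q_3 = 1559377/37086
q_2 = 1765 ≤ 2632 < 37086 = q_3, so the answer is 74214/1765.

74214/1765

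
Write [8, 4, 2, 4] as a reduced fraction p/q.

329/40

Using pₖ = aₖpₖ₋₁ + pₖ₋₂ and qₖ = aₖqₖ₋₁ + qₖ₋₂:
  k=0: a=8, p=8, q=1
  k=1: a=4, p=33, q=4
  k=2: a=2, p=74, q=9
  k=3: a=4, p=329, q=40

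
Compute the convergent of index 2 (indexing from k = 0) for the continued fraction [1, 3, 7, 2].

29/22

Using pₖ = aₖpₖ₋₁ + pₖ₋₂, qₖ = aₖqₖ₋₁ + qₖ₋₂ (with p₋₁=1, p₋₂=0, q₋₁=0, q₋₂=1):
  k=0: a=1, p=1, q=1
  k=1: a=3, p=4, q=3
  k=2: a=7, p=29, q=22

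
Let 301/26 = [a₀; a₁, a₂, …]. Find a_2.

1

301 = 11·26 + 15   →  a_0 = 11
26 = 1·15 + 11   →  a_1 = 1
15 = 1·11 + 4   →  a_2 = 1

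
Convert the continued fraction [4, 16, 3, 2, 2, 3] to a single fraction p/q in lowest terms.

3838/945

Using pₖ = aₖpₖ₋₁ + pₖ₋₂ and qₖ = aₖqₖ₋₁ + qₖ₋₂:
  k=0: a=4, p=4, q=1
  k=1: a=16, p=65, q=16
  k=2: a=3, p=199, q=49
  k=3: a=2, p=463, q=114
  k=4: a=2, p=1125, q=277
  k=5: a=3, p=3838, q=945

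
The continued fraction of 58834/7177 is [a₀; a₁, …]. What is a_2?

58834 = 8·7177 + 1418   →  a_0 = 8
7177 = 5·1418 + 87   →  a_1 = 5
1418 = 16·87 + 26   →  a_2 = 16

16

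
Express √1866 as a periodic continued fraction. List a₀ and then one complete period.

[43; 5, 14, 5, 86]

a₀ = ⌊√1866⌋ = 43.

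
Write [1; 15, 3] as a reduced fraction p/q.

49/46

Fold from the inside: start with 3/1.
  15 + 1/3 = 46/3
  1 + 3/46 = 49/46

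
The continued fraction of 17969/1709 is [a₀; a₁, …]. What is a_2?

17969 = 10·1709 + 879   →  a_0 = 10
1709 = 1·879 + 830   →  a_1 = 1
879 = 1·830 + 49   →  a_2 = 1

1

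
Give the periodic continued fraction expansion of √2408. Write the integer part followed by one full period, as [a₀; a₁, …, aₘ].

[49; 14, 98]

a₀ = ⌊√2408⌋ = 49.
With m₀=0, d₀=1 and mₖ₊₁ = dₖaₖ − mₖ, dₖ₊₁ = (n − mₖ₊₁²)/dₖ, aₖ₊₁ = ⌊(a₀+mₖ₊₁)/dₖ₊₁⌋:
  k=1: m=49, d=7, a=14
  k=2: m=49, d=1, a=98
d=1 and a=2a₀=98 at k=2, so the next step gives (m, d) = (49, 7) again — its k=1 value — and the period has length 2.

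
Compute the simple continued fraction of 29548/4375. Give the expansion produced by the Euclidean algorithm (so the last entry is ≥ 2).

[6; 1, 3, 16, 13, 2, 2]

29548 = 6*4375 + 3298
4375 = 1*3298 + 1077
3298 = 3*1077 + 67
1077 = 16*67 + 5
67 = 13*5 + 2
5 = 2*2 + 1
2 = 2*1 + 0  (stop)
So 29548/4375 = [6; 1, 3, 16, 13, 2, 2].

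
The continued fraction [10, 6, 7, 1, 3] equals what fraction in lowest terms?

1931/190

Using pₖ = aₖpₖ₋₁ + pₖ₋₂ and qₖ = aₖqₖ₋₁ + qₖ₋₂:
  k=0: a=10, p=10, q=1
  k=1: a=6, p=61, q=6
  k=2: a=7, p=437, q=43
  k=3: a=1, p=498, q=49
  k=4: a=3, p=1931, q=190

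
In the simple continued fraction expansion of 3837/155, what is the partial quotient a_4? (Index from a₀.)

1

3837 = 24·155 + 117   →  a_0 = 24
155 = 1·117 + 38   →  a_1 = 1
117 = 3·38 + 3   →  a_2 = 3
38 = 12·3 + 2   →  a_3 = 12
3 = 1·2 + 1   →  a_4 = 1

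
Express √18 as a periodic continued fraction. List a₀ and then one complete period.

[4; 4, 8]

a₀ = ⌊√18⌋ = 4.
With m₀=0, d₀=1 and mₖ₊₁ = dₖaₖ − mₖ, dₖ₊₁ = (n − mₖ₊₁²)/dₖ, aₖ₊₁ = ⌊(a₀+mₖ₊₁)/dₖ₊₁⌋:
  k=1: m=4, d=2, a=4
  k=2: m=4, d=1, a=8
d=1 and a=2a₀=8 at k=2, so the next step gives (m, d) = (4, 2) again — its k=1 value — and the period has length 2.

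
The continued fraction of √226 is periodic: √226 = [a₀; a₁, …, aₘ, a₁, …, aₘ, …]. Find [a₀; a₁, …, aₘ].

[15; 30]

a₀ = ⌊√226⌋ = 15.
With m₀=0, d₀=1 and mₖ₊₁ = dₖaₖ − mₖ, dₖ₊₁ = (n − mₖ₊₁²)/dₖ, aₖ₊₁ = ⌊(a₀+mₖ₊₁)/dₖ₊₁⌋:
  k=1: m=15, d=1, a=30
d=1 and a=2a₀=30 at k=1, so the next step gives (m, d) = (15, 1) again — its k=1 value — and the period has length 1.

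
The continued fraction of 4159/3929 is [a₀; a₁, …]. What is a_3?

9

4159 = 1·3929 + 230   →  a_0 = 1
3929 = 17·230 + 19   →  a_1 = 17
230 = 12·19 + 2   →  a_2 = 12
19 = 9·2 + 1   →  a_3 = 9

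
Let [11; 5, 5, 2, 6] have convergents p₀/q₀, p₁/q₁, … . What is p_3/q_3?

Using pₖ = aₖpₖ₋₁ + pₖ₋₂, qₖ = aₖqₖ₋₁ + qₖ₋₂ (with p₋₁=1, p₋₂=0, q₋₁=0, q₋₂=1):
  k=0: a=11, p=11, q=1
  k=1: a=5, p=56, q=5
  k=2: a=5, p=291, q=26
  k=3: a=2, p=638, q=57

638/57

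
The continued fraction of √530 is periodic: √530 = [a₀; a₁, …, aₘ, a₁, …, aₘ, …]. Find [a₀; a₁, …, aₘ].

[23; 46]

a₀ = ⌊√530⌋ = 23.
With m₀=0, d₀=1 and mₖ₊₁ = dₖaₖ − mₖ, dₖ₊₁ = (n − mₖ₊₁²)/dₖ, aₖ₊₁ = ⌊(a₀+mₖ₊₁)/dₖ₊₁⌋:
  k=1: m=23, d=1, a=46
d=1 and a=2a₀=46 at k=1, so the next step gives (m, d) = (23, 1) again — its k=1 value — and the period has length 1.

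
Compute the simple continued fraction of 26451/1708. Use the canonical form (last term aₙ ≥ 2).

26451 = 15·1708 + 831
1708 = 2·831 + 46
831 = 18·46 + 3
46 = 15·3 + 1
3 = 3·1 + 0  (stop)
So 26451/1708 = [15; 2, 18, 15, 3].

[15; 2, 18, 15, 3]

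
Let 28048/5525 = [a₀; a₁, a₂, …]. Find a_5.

2

28048 = 5·5525 + 423   →  a_0 = 5
5525 = 13·423 + 26   →  a_1 = 13
423 = 16·26 + 7   →  a_2 = 16
26 = 3·7 + 5   →  a_3 = 3
7 = 1·5 + 2   →  a_4 = 1
5 = 2·2 + 1   →  a_5 = 2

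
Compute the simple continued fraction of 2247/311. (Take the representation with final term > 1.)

2247 = 7·311 + 70
311 = 4·70 + 31
70 = 2·31 + 8
31 = 3·8 + 7
8 = 1·7 + 1
7 = 7·1 + 0  (stop)
So 2247/311 = [7; 4, 2, 3, 1, 7].

[7; 4, 2, 3, 1, 7]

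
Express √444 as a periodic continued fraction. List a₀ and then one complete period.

a₀ = ⌊√444⌋ = 21.
With m₀=0, d₀=1 and mₖ₊₁ = dₖaₖ − mₖ, dₖ₊₁ = (n − mₖ₊₁²)/dₖ, aₖ₊₁ = ⌊(a₀+mₖ₊₁)/dₖ₊₁⌋:
  k=1: m=21, d=3, a=14
  k=2: m=21, d=1, a=42
d=1 and a=2a₀=42 at k=2, so the next step gives (m, d) = (21, 3) again — its k=1 value — and the period has length 2.

[21; 14, 42]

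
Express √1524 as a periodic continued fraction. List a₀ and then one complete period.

a₀ = ⌊√1524⌋ = 39.
With m₀=0, d₀=1 and mₖ₊₁ = dₖaₖ − mₖ, dₖ₊₁ = (n − mₖ₊₁²)/dₖ, aₖ₊₁ = ⌊(a₀+mₖ₊₁)/dₖ₊₁⌋:
  k=1: m=39, d=3, a=26
  k=2: m=39, d=1, a=78
d=1 and a=2a₀=78 at k=2, so the next step gives (m, d) = (39, 3) again — its k=1 value — and the period has length 2.

[39; 26, 78]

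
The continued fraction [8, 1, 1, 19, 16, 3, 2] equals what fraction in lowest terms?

37967/4460

Fold from the inside: start with 2/1.
  3 + 1/2 = 7/2
  16 + 2/7 = 114/7
  19 + 7/114 = 2173/114
  1 + 114/2173 = 2287/2173
  1 + 2173/2287 = 4460/2287
  8 + 2287/4460 = 37967/4460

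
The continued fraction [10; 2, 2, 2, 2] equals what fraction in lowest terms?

302/29

Using pₖ = aₖpₖ₋₁ + pₖ₋₂ and qₖ = aₖqₖ₋₁ + qₖ₋₂:
  k=0: a=10, p=10, q=1
  k=1: a=2, p=21, q=2
  k=2: a=2, p=52, q=5
  k=3: a=2, p=125, q=12
  k=4: a=2, p=302, q=29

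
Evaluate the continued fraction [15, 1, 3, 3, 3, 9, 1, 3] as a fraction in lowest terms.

Using pₖ = aₖpₖ₋₁ + pₖ₋₂ and qₖ = aₖqₖ₋₁ + qₖ₋₂:
  k=0: a=15, p=15, q=1
  k=1: a=1, p=16, q=1
  k=2: a=3, p=63, q=4
  k=3: a=3, p=205, q=13
  k=4: a=3, p=678, q=43
  k=5: a=9, p=6307, q=400
  k=6: a=1, p=6985, q=443
  k=7: a=3, p=27262, q=1729

27262/1729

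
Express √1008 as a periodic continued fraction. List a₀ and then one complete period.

a₀ = ⌊√1008⌋ = 31.
With m₀=0, d₀=1 and mₖ₊₁ = dₖaₖ − mₖ, dₖ₊₁ = (n − mₖ₊₁²)/dₖ, aₖ₊₁ = ⌊(a₀+mₖ₊₁)/dₖ₊₁⌋:
  k=1: m=31, d=47, a=1
  k=2: m=16, d=16, a=2
  k=3: m=16, d=47, a=1
  k=4: m=31, d=1, a=62
d=1 and a=2a₀=62 at k=4, so the next step gives (m, d) = (31, 47) again — its k=1 value — and the period has length 4.

[31; 1, 2, 1, 62]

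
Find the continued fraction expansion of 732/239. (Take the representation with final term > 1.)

[3; 15, 1, 14]

732 = 3·239 + 15
239 = 15·15 + 14
15 = 1·14 + 1
14 = 14·1 + 0  (stop)
So 732/239 = [3; 15, 1, 14].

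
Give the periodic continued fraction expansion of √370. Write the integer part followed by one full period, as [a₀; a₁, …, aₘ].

[19; 4, 4, 38]

a₀ = ⌊√370⌋ = 19.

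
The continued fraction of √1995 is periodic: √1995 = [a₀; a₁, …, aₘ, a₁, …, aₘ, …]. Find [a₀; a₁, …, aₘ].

[44; 1, 1, 1, 88]

a₀ = ⌊√1995⌋ = 44.
With m₀=0, d₀=1 and mₖ₊₁ = dₖaₖ − mₖ, dₖ₊₁ = (n − mₖ₊₁²)/dₖ, aₖ₊₁ = ⌊(a₀+mₖ₊₁)/dₖ₊₁⌋:
  k=1: m=44, d=59, a=1
  k=2: m=15, d=30, a=1
  k=3: m=15, d=59, a=1
  k=4: m=44, d=1, a=88
d=1 and a=2a₀=88 at k=4, so the next step gives (m, d) = (44, 59) again — its k=1 value — and the period has length 4.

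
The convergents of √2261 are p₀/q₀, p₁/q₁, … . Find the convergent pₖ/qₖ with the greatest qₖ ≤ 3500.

90868/1911

√2261 = [47; 1, 1, 4, 1, 1, 94, …] (period length 6).
Convergents:
  p_0/q_0 = 47/1
  p_1/q_1 = 48/1
  p_2/q_2 = 95/2
  p_3/q_3 = 428/9
  p_4/q_4 = 523/11
  p_5/q_5 = 951/20
  p_6/q_6 = 89917/1891
  p_7/q_7 = 90868/1911
  p_8/q_8 = 180785/3802
q_7 = 1911 ≤ 3500 < 3802 = q_8, so the answer is 90868/1911.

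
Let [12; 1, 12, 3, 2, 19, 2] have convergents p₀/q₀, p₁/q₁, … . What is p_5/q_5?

23355/1807

Using pₖ = aₖpₖ₋₁ + pₖ₋₂, qₖ = aₖqₖ₋₁ + qₖ₋₂ (with p₋₁=1, p₋₂=0, q₋₁=0, q₋₂=1):
  k=0: a=12, p=12, q=1
  k=1: a=1, p=13, q=1
  k=2: a=12, p=168, q=13
  k=3: a=3, p=517, q=40
  k=4: a=2, p=1202, q=93
  k=5: a=19, p=23355, q=1807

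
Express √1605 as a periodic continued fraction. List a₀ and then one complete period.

[40; 16, 80]

a₀ = ⌊√1605⌋ = 40.
With m₀=0, d₀=1 and mₖ₊₁ = dₖaₖ − mₖ, dₖ₊₁ = (n − mₖ₊₁²)/dₖ, aₖ₊₁ = ⌊(a₀+mₖ₊₁)/dₖ₊₁⌋:
  k=1: m=40, d=5, a=16
  k=2: m=40, d=1, a=80
d=1 and a=2a₀=80 at k=2, so the next step gives (m, d) = (40, 5) again — its k=1 value — and the period has length 2.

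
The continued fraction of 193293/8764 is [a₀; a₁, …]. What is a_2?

14

193293 = 22·8764 + 485   →  a_0 = 22
8764 = 18·485 + 34   →  a_1 = 18
485 = 14·34 + 9   →  a_2 = 14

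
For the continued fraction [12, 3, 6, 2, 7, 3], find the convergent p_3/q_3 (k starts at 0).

Using pₖ = aₖpₖ₋₁ + pₖ₋₂, qₖ = aₖqₖ₋₁ + qₖ₋₂ (with p₋₁=1, p₋₂=0, q₋₁=0, q₋₂=1):
  k=0: a=12, p=12, q=1
  k=1: a=3, p=37, q=3
  k=2: a=6, p=234, q=19
  k=3: a=2, p=505, q=41

505/41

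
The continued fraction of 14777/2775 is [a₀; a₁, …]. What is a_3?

13

14777 = 5·2775 + 902   →  a_0 = 5
2775 = 3·902 + 69   →  a_1 = 3
902 = 13·69 + 5   →  a_2 = 13
69 = 13·5 + 4   →  a_3 = 13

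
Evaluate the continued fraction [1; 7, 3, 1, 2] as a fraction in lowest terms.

91/80

Using pₖ = aₖpₖ₋₁ + pₖ₋₂ and qₖ = aₖqₖ₋₁ + qₖ₋₂:
  k=0: a=1, p=1, q=1
  k=1: a=7, p=8, q=7
  k=2: a=3, p=25, q=22
  k=3: a=1, p=33, q=29
  k=4: a=2, p=91, q=80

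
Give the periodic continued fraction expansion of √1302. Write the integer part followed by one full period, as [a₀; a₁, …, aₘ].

a₀ = ⌊√1302⌋ = 36.

[36; 12, 72]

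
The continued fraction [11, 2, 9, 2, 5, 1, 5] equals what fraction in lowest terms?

Fold from the inside: start with 5/1.
  1 + 1/5 = 6/5
  5 + 5/6 = 35/6
  2 + 6/35 = 76/35
  9 + 35/76 = 719/76
  2 + 76/719 = 1514/719
  11 + 719/1514 = 17373/1514

17373/1514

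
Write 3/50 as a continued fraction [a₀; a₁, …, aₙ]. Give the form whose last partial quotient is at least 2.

[0; 16, 1, 2]

3 = 0·50 + 3
50 = 16·3 + 2
3 = 1·2 + 1
2 = 2·1 + 0  (stop)
So 3/50 = [0; 16, 1, 2].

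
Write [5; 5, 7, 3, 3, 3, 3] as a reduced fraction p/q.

Fold from the inside: start with 3/1.
  3 + 1/3 = 10/3
  3 + 3/10 = 33/10
  3 + 10/33 = 109/33
  7 + 33/109 = 796/109
  5 + 109/796 = 4089/796
  5 + 796/4089 = 21241/4089

21241/4089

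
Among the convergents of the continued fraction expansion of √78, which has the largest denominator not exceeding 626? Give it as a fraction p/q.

4672/529

√78 = [8; 1, 4, 1, 16, …] (period length 4).
Convergents:
  p_0/q_0 = 8/1
  p_1/q_1 = 9/1
  p_2/q_2 = 44/5
  p_3/q_3 = 53/6
  p_4/q_4 = 892/101
  p_5/q_5 = 945/107
  p_6/q_6 = 4672/529
  p_7/q_7 = 5617/636
q_6 = 529 ≤ 626 < 636 = q_7, so the answer is 4672/529.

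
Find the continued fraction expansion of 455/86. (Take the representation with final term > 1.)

[5; 3, 2, 3, 1, 2]

455 = 5×86 + 25
86 = 3×25 + 11
25 = 2×11 + 3
11 = 3×3 + 2
3 = 1×2 + 1
2 = 2×1 + 0  (stop)
So 455/86 = [5; 3, 2, 3, 1, 2].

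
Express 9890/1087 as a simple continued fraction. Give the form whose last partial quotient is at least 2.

[9; 10, 6, 3, 2, 2]

9890 = 9*1087 + 107
1087 = 10*107 + 17
107 = 6*17 + 5
17 = 3*5 + 2
5 = 2*2 + 1
2 = 2*1 + 0  (stop)
So 9890/1087 = [9; 10, 6, 3, 2, 2].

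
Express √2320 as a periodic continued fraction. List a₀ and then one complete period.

a₀ = ⌊√2320⌋ = 48.
With m₀=0, d₀=1 and mₖ₊₁ = dₖaₖ − mₖ, dₖ₊₁ = (n − mₖ₊₁²)/dₖ, aₖ₊₁ = ⌊(a₀+mₖ₊₁)/dₖ₊₁⌋:
  k=1: m=48, d=16, a=6
  k=2: m=48, d=1, a=96
d=1 and a=2a₀=96 at k=2, so the next step gives (m, d) = (48, 16) again — its k=1 value — and the period has length 2.

[48; 6, 96]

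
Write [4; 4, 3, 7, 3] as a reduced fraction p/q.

1261/298

Using pₖ = aₖpₖ₋₁ + pₖ₋₂ and qₖ = aₖqₖ₋₁ + qₖ₋₂:
  k=0: a=4, p=4, q=1
  k=1: a=4, p=17, q=4
  k=2: a=3, p=55, q=13
  k=3: a=7, p=402, q=95
  k=4: a=3, p=1261, q=298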